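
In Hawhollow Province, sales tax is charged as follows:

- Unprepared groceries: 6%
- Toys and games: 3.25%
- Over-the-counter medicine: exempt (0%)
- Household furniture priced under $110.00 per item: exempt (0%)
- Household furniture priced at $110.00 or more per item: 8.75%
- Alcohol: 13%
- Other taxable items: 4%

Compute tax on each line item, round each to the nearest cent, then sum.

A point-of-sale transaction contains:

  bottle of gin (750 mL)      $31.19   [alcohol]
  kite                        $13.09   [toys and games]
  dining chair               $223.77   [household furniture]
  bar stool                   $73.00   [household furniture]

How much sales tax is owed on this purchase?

Bottle of gin (750 mL) $31.19: alcohol → 13% → $4.05
Kite $13.09: toys and games → 3.25% → $0.43
Dining chair $223.77: household furniture, $110.00 or more → 8.75% → $19.58
Bar stool $73.00: household furniture, under $110.00 → 0% → $0.00
Total tax = $4.05 + $0.43 + $19.58 = $24.06

$24.06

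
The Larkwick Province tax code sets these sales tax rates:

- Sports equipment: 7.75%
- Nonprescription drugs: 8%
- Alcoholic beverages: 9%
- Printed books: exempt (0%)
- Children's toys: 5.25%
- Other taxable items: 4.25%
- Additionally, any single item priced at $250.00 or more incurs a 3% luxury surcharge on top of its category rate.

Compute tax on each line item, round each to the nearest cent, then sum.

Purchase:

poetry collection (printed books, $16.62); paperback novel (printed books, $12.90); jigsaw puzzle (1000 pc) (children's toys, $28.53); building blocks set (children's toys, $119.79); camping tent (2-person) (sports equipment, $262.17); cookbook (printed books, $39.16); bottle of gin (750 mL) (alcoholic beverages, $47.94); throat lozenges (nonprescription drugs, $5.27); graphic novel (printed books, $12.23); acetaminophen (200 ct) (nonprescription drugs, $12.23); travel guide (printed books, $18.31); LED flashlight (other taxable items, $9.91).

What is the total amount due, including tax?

$627.16

Poetry collection $16.62: printed books → 0% → $0.00
Paperback novel $12.90: printed books → 0% → $0.00
Jigsaw puzzle (1000 pc) $28.53: children's toys → 5.25% → $1.50
Building blocks set $119.79: children's toys → 5.25% → $6.29
Camping tent (2-person) $262.17: sports equipment → 7.75% + 3% surcharge = 10.75% → $28.18
Cookbook $39.16: printed books → 0% → $0.00
Bottle of gin (750 mL) $47.94: alcoholic beverages → 9% → $4.31
Throat lozenges $5.27: nonprescription drugs → 8% → $0.42
Graphic novel $12.23: printed books → 0% → $0.00
Acetaminophen (200 ct) $12.23: nonprescription drugs → 8% → $0.98
Travel guide $18.31: printed books → 0% → $0.00
LED flashlight $9.91: other taxable items → 4.25% → $0.42
Subtotal = $585.06; tax = $42.10; total due = $627.16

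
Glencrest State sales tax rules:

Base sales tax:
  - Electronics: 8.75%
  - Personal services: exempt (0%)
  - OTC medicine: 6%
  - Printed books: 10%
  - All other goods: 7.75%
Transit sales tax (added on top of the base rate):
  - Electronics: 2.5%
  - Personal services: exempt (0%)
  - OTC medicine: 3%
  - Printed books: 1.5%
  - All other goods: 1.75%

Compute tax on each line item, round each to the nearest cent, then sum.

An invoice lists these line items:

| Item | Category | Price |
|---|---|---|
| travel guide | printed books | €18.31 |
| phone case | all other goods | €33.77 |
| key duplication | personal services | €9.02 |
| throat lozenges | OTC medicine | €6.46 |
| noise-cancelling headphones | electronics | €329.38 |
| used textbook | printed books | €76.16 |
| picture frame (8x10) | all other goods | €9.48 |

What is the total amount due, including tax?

€535.20

Travel guide €18.31: printed books → 10% + 1.5% transit = 11.5% → €2.11
Phone case €33.77: all other goods → 7.75% + 1.75% transit = 9.5% → €3.21
Key duplication €9.02: personal services → 0% + 0% transit = 0% → €0.00
Throat lozenges €6.46: OTC medicine → 6% + 3% transit = 9% → €0.58
Noise-cancelling headphones €329.38: electronics → 8.75% + 2.5% transit = 11.25% → €37.06
Used textbook €76.16: printed books → 10% + 1.5% transit = 11.5% → €8.76
Picture frame (8x10) €9.48: all other goods → 7.75% + 1.75% transit = 9.5% → €0.90
Subtotal = €482.58; tax = €52.62; total due = €535.20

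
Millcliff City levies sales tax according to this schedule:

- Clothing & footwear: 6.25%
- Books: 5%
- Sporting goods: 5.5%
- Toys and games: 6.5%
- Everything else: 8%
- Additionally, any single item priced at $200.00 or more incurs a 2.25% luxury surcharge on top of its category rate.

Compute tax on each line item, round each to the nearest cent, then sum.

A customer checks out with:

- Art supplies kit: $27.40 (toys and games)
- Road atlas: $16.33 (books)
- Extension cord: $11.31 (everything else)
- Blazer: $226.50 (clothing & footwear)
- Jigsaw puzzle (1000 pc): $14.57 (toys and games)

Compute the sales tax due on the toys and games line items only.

$2.73

Art supplies kit $27.40: toys and games → 6.5% → $1.78
Jigsaw puzzle (1000 pc) $14.57: toys and games → 6.5% → $0.95
Tax on toys and games = $1.78 + $0.95 = $2.73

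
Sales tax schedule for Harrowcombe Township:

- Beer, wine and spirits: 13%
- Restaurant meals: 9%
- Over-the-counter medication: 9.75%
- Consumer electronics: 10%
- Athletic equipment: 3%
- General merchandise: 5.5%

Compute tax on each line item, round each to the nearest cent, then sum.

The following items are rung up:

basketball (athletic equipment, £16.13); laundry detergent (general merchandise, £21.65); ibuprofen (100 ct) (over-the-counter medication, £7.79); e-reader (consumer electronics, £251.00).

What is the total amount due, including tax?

£324.10

Basketball £16.13: athletic equipment → 3% → £0.48
Laundry detergent £21.65: general merchandise → 5.5% → £1.19
Ibuprofen (100 ct) £7.79: over-the-counter medication → 9.75% → £0.76
E-reader £251.00: consumer electronics → 10% → £25.10
Subtotal = £296.57; tax = £27.53; total due = £324.10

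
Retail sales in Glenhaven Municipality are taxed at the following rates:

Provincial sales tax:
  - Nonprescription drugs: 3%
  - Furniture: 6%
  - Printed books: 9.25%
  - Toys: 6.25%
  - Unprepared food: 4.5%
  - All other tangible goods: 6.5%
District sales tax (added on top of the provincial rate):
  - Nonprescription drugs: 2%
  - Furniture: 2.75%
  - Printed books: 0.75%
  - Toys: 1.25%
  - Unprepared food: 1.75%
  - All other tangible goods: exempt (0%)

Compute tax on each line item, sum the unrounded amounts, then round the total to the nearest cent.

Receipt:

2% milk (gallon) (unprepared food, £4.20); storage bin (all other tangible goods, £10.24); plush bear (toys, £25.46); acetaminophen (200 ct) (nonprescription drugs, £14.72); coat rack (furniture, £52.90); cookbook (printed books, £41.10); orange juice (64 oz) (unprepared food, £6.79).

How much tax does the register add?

£12.74

2% milk (gallon) £4.20: unprepared food → 4.5% + 1.75% district = 6.25% → £0.2625
Storage bin £10.24: all other tangible goods → 6.5% + 0% district = 6.5% → £0.6656
Plush bear £25.46: toys → 6.25% + 1.25% district = 7.5% → £1.9095
Acetaminophen (200 ct) £14.72: nonprescription drugs → 3% + 2% district = 5% → £0.736
Coat rack £52.90: furniture → 6% + 2.75% district = 8.75% → £4.62875
Cookbook £41.10: printed books → 9.25% + 0.75% district = 10% → £4.11
Orange juice (64 oz) £6.79: unprepared food → 4.5% + 1.75% district = 6.25% → £0.424375
Unrounded tax sum = £12.736725 → £12.74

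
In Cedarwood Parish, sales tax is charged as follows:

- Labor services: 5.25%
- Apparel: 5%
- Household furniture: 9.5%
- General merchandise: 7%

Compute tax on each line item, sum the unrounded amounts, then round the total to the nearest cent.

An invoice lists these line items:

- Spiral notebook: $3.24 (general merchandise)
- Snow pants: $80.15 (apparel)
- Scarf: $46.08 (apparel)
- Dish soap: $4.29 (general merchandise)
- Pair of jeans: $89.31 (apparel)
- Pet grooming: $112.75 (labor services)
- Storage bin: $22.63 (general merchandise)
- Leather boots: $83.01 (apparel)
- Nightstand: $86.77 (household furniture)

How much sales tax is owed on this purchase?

Spiral notebook $3.24: general merchandise → 7% → $0.2268
Snow pants $80.15: apparel → 5% → $4.0075
Scarf $46.08: apparel → 5% → $2.304
Dish soap $4.29: general merchandise → 7% → $0.3003
Pair of jeans $89.31: apparel → 5% → $4.4655
Pet grooming $112.75: labor services → 5.25% → $5.919375
Storage bin $22.63: general merchandise → 7% → $1.5841
Leather boots $83.01: apparel → 5% → $4.1505
Nightstand $86.77: household furniture → 9.5% → $8.24315
Unrounded tax sum = $31.201225 → $31.20

$31.20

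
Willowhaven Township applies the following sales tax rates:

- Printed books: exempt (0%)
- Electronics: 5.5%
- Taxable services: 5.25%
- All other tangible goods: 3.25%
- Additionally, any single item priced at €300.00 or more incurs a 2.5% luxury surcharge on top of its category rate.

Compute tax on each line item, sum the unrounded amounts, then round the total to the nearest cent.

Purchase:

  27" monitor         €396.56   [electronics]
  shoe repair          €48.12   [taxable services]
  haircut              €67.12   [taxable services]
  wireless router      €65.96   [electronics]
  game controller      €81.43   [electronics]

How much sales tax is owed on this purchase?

€45.88

27" monitor €396.56: electronics → 5.5% + 2.5% surcharge = 8% → €31.7248
Shoe repair €48.12: taxable services → 5.25% → €2.5263
Haircut €67.12: taxable services → 5.25% → €3.5238
Wireless router €65.96: electronics → 5.5% → €3.6278
Game controller €81.43: electronics → 5.5% → €4.47865
Unrounded tax sum = €45.88135 → €45.88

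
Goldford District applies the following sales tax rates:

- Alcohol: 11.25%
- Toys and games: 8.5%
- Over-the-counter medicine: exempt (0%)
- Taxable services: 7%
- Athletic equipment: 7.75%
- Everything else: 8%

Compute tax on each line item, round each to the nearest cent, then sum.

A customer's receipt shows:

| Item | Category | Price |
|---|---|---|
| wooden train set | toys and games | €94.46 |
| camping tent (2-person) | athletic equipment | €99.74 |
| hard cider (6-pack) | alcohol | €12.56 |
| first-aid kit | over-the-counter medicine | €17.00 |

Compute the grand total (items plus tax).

€240.93

Wooden train set €94.46: toys and games → 8.5% → €8.03
Camping tent (2-person) €99.74: athletic equipment → 7.75% → €7.73
Hard cider (6-pack) €12.56: alcohol → 11.25% → €1.41
First-aid kit €17.00: over-the-counter medicine → 0% → €0.00
Subtotal = €223.76; tax = €17.17; total due = €240.93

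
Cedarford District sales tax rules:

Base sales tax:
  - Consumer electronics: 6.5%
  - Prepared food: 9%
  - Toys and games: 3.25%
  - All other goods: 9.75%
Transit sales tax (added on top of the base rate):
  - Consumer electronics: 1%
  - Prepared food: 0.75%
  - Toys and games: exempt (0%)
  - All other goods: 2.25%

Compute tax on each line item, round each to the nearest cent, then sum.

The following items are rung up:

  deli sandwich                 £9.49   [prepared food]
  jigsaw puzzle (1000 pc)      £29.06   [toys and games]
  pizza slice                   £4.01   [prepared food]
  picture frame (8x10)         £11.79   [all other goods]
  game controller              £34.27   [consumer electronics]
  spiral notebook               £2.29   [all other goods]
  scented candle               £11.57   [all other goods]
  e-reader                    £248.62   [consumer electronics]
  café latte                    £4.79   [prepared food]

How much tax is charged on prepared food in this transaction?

£1.79

Deli sandwich £9.49: prepared food → 9% + 0.75% transit = 9.75% → £0.93
Pizza slice £4.01: prepared food → 9% + 0.75% transit = 9.75% → £0.39
Café latte £4.79: prepared food → 9% + 0.75% transit = 9.75% → £0.47
Tax on prepared food = £0.93 + £0.39 + £0.47 = £1.79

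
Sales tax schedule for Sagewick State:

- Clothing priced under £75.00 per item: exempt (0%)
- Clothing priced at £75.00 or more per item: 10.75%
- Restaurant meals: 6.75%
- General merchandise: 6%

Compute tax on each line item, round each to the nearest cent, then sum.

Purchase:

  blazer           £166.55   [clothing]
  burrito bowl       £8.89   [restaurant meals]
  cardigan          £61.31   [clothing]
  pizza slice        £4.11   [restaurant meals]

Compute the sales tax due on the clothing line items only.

Blazer £166.55: clothing, £75.00 or more → 10.75% → £17.90
Cardigan £61.31: clothing, under £75.00 → 0% → £0.00
Tax on clothing = £17.90 + £0.00 = £17.90

£17.90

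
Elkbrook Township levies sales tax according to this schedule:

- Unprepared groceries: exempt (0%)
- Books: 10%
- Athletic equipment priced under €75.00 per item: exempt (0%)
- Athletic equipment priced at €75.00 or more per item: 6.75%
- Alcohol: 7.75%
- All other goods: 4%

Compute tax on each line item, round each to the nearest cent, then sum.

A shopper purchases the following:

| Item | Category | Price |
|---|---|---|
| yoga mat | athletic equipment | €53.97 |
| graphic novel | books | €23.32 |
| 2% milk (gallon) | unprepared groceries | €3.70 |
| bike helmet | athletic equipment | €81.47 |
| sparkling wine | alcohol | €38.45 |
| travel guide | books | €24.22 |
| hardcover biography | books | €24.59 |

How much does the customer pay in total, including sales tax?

Yoga mat €53.97: athletic equipment, under €75.00 → 0% → €0.00
Graphic novel €23.32: books → 10% → €2.33
2% milk (gallon) €3.70: unprepared groceries → 0% → €0.00
Bike helmet €81.47: athletic equipment, €75.00 or more → 6.75% → €5.50
Sparkling wine €38.45: alcohol → 7.75% → €2.98
Travel guide €24.22: books → 10% → €2.42
Hardcover biography €24.59: books → 10% → €2.46
Subtotal = €249.72; tax = €15.69; total due = €265.41

€265.41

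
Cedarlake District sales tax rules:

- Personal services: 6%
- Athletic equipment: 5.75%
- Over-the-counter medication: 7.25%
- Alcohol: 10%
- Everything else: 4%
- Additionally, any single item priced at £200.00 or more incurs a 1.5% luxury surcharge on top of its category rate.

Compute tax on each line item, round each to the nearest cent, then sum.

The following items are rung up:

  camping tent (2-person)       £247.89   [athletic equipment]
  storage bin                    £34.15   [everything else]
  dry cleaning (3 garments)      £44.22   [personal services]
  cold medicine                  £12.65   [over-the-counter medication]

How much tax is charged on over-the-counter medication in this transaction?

£0.92

Cold medicine £12.65: over-the-counter medication → 7.25% → £0.92
Tax on over-the-counter medication = £0.92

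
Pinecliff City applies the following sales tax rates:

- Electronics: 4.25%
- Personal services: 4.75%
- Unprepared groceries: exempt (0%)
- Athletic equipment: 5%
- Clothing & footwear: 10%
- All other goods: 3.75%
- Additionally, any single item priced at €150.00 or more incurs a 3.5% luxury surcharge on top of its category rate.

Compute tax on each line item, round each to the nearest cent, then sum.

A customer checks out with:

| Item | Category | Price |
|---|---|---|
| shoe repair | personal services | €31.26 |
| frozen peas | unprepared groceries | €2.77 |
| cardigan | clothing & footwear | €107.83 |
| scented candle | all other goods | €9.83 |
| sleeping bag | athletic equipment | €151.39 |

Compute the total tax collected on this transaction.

Shoe repair €31.26: personal services → 4.75% → €1.48
Frozen peas €2.77: unprepared groceries → 0% → €0.00
Cardigan €107.83: clothing & footwear → 10% → €10.78
Scented candle €9.83: all other goods → 3.75% → €0.37
Sleeping bag €151.39: athletic equipment → 5% + 3.5% surcharge = 8.5% → €12.87
Total tax = €1.48 + €10.78 + €0.37 + €12.87 = €25.50

€25.50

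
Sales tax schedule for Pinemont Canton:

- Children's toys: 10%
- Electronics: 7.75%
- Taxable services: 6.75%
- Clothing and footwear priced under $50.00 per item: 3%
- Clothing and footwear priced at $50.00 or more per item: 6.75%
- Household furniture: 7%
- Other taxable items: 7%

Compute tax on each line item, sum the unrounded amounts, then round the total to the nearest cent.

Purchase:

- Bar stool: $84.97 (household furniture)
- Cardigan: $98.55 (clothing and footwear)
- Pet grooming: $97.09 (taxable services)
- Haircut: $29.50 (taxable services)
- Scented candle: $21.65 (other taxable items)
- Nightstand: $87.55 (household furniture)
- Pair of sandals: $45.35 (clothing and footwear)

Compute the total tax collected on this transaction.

Bar stool $84.97: household furniture → 7% → $5.9479
Cardigan $98.55: clothing and footwear, $50.00 or more → 6.75% → $6.652125
Pet grooming $97.09: taxable services → 6.75% → $6.553575
Haircut $29.50: taxable services → 6.75% → $1.99125
Scented candle $21.65: other taxable items → 7% → $1.5155
Nightstand $87.55: household furniture → 7% → $6.1285
Pair of sandals $45.35: clothing and footwear, under $50.00 → 3% → $1.3605
Unrounded tax sum = $30.14935 → $30.15

$30.15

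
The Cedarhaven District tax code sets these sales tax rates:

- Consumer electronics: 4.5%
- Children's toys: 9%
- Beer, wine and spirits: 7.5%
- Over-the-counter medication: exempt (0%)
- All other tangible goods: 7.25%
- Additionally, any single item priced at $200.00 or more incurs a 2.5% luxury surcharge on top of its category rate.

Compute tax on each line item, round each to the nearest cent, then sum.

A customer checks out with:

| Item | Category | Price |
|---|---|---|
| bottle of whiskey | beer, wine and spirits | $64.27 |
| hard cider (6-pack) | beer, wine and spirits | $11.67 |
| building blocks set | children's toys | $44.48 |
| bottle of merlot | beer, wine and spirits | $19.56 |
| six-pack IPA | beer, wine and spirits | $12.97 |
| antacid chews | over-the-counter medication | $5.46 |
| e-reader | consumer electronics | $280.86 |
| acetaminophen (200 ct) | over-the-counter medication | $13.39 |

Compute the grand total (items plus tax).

$484.46

Bottle of whiskey $64.27: beer, wine and spirits → 7.5% → $4.82
Hard cider (6-pack) $11.67: beer, wine and spirits → 7.5% → $0.88
Building blocks set $44.48: children's toys → 9% → $4.00
Bottle of merlot $19.56: beer, wine and spirits → 7.5% → $1.47
Six-pack IPA $12.97: beer, wine and spirits → 7.5% → $0.97
Antacid chews $5.46: over-the-counter medication → 0% → $0.00
E-reader $280.86: consumer electronics → 4.5% + 2.5% surcharge = 7% → $19.66
Acetaminophen (200 ct) $13.39: over-the-counter medication → 0% → $0.00
Subtotal = $452.66; tax = $31.80; total due = $484.46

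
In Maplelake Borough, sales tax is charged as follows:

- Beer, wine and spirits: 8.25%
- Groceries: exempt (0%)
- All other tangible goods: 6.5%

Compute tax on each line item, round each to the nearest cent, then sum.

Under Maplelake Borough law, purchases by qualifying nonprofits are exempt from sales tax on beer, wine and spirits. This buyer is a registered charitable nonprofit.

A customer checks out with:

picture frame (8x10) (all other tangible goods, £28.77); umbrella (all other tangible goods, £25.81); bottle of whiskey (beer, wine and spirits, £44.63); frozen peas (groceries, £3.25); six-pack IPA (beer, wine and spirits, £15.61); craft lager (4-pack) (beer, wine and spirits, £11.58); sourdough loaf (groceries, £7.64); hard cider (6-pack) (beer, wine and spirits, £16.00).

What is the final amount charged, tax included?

Picture frame (8x10) £28.77: all other tangible goods → 6.5% → £1.87
Umbrella £25.81: all other tangible goods → 6.5% → £1.68
Bottle of whiskey £44.63: beer, wine and spirits, buyer-exempt → 0% → £0.00
Frozen peas £3.25: groceries → 0% → £0.00
Six-pack IPA £15.61: beer, wine and spirits, buyer-exempt → 0% → £0.00
Craft lager (4-pack) £11.58: beer, wine and spirits, buyer-exempt → 0% → £0.00
Sourdough loaf £7.64: groceries → 0% → £0.00
Hard cider (6-pack) £16.00: beer, wine and spirits, buyer-exempt → 0% → £0.00
Subtotal = £153.29; tax = £3.55; total due = £156.84

£156.84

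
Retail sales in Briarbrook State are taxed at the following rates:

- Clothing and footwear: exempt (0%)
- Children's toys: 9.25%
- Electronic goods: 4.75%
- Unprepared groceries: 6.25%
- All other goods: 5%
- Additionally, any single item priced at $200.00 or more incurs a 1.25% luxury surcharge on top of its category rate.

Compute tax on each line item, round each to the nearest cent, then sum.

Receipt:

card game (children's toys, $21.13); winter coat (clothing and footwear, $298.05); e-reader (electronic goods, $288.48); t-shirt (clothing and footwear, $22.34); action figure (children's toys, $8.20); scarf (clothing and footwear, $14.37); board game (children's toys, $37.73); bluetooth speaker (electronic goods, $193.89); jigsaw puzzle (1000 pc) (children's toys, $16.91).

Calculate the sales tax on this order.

$38.01

Card game $21.13: children's toys → 9.25% → $1.95
Winter coat $298.05: clothing and footwear → 0% + 1.25% surcharge = 1.25% → $3.73
E-reader $288.48: electronic goods → 4.75% + 1.25% surcharge = 6% → $17.31
T-shirt $22.34: clothing and footwear → 0% → $0.00
Action figure $8.20: children's toys → 9.25% → $0.76
Scarf $14.37: clothing and footwear → 0% → $0.00
Board game $37.73: children's toys → 9.25% → $3.49
Bluetooth speaker $193.89: electronic goods → 4.75% → $9.21
Jigsaw puzzle (1000 pc) $16.91: children's toys → 9.25% → $1.56
Total tax = $1.95 + $3.73 + $17.31 + $0.76 + $3.49 + $9.21 + $1.56 = $38.01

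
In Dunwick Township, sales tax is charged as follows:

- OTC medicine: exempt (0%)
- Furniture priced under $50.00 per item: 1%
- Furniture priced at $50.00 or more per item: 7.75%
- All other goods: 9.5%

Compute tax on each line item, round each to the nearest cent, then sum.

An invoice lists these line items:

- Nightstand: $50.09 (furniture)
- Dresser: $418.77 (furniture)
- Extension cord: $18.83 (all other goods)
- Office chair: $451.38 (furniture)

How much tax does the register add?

Nightstand $50.09: furniture, $50.00 or more → 7.75% → $3.88
Dresser $418.77: furniture, $50.00 or more → 7.75% → $32.45
Extension cord $18.83: all other goods → 9.5% → $1.79
Office chair $451.38: furniture, $50.00 or more → 7.75% → $34.98
Total tax = $3.88 + $32.45 + $1.79 + $34.98 = $73.10

$73.10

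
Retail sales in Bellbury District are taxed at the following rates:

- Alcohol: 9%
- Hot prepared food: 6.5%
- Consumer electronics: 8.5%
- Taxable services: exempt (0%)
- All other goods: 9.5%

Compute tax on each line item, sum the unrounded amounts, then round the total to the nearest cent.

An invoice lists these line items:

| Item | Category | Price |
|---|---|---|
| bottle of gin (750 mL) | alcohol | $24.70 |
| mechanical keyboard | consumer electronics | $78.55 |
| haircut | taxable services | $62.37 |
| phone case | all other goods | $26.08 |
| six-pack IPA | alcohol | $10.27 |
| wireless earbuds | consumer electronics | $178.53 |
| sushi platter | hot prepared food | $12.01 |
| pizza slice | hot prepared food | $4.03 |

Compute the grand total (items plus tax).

$425.06

Bottle of gin (750 mL) $24.70: alcohol → 9% → $2.223
Mechanical keyboard $78.55: consumer electronics → 8.5% → $6.67675
Haircut $62.37: taxable services → 0% → $0.00
Phone case $26.08: all other goods → 9.5% → $2.4776
Six-pack IPA $10.27: alcohol → 9% → $0.9243
Wireless earbuds $178.53: consumer electronics → 8.5% → $15.17505
Sushi platter $12.01: hot prepared food → 6.5% → $0.78065
Pizza slice $4.03: hot prepared food → 6.5% → $0.26195
Subtotal = $396.54; unrounded tax = $28.5193 → $28.52; total due = $425.06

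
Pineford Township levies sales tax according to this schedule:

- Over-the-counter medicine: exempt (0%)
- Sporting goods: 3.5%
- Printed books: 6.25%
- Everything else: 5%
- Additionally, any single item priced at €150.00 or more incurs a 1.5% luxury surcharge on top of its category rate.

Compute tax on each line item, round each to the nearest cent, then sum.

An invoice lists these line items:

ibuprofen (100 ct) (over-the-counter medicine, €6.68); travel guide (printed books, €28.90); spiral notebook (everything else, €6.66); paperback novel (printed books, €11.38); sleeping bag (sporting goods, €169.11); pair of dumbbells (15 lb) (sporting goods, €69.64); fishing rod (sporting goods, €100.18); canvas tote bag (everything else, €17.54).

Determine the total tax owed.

Ibuprofen (100 ct) €6.68: over-the-counter medicine → 0% → €0.00
Travel guide €28.90: printed books → 6.25% → €1.81
Spiral notebook €6.66: everything else → 5% → €0.33
Paperback novel €11.38: printed books → 6.25% → €0.71
Sleeping bag €169.11: sporting goods → 3.5% + 1.5% surcharge = 5% → €8.46
Pair of dumbbells (15 lb) €69.64: sporting goods → 3.5% → €2.44
Fishing rod €100.18: sporting goods → 3.5% → €3.51
Canvas tote bag €17.54: everything else → 5% → €0.88
Total tax = €1.81 + €0.33 + €0.71 + €8.46 + €2.44 + €3.51 + €0.88 = €18.14

€18.14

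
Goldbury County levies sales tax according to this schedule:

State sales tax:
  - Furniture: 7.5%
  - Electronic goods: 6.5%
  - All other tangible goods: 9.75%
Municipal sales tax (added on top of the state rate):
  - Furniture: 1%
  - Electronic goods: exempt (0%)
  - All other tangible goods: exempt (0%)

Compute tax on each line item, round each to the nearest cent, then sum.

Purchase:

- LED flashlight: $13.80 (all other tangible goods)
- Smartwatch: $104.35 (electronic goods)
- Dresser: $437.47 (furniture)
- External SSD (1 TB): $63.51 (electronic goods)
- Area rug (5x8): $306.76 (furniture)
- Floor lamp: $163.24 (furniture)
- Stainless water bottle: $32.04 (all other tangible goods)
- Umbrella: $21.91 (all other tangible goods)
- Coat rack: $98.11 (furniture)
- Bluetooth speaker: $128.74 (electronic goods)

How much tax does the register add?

LED flashlight $13.80: all other tangible goods → 9.75% + 0% municipal = 9.75% → $1.35
Smartwatch $104.35: electronic goods → 6.5% + 0% municipal = 6.5% → $6.78
Dresser $437.47: furniture → 7.5% + 1% municipal = 8.5% → $37.18
External SSD (1 TB) $63.51: electronic goods → 6.5% + 0% municipal = 6.5% → $4.13
Area rug (5x8) $306.76: furniture → 7.5% + 1% municipal = 8.5% → $26.07
Floor lamp $163.24: furniture → 7.5% + 1% municipal = 8.5% → $13.88
Stainless water bottle $32.04: all other tangible goods → 9.75% + 0% municipal = 9.75% → $3.12
Umbrella $21.91: all other tangible goods → 9.75% + 0% municipal = 9.75% → $2.14
Coat rack $98.11: furniture → 7.5% + 1% municipal = 8.5% → $8.34
Bluetooth speaker $128.74: electronic goods → 6.5% + 0% municipal = 6.5% → $8.37
Total tax = $1.35 + $6.78 + $37.18 + $4.13 + $26.07 + $13.88 + $3.12 + $2.14 + $8.34 + $8.37 = $111.36

$111.36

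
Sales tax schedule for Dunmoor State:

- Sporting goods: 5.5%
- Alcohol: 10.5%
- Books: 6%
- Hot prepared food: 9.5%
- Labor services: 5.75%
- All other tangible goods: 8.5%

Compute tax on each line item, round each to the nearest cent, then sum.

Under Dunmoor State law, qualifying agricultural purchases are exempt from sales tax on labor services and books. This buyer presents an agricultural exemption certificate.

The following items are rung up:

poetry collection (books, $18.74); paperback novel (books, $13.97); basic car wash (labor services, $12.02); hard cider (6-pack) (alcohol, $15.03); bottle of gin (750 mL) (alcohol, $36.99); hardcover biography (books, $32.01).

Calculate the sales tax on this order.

Poetry collection $18.74: books, buyer-exempt → 0% → $0.00
Paperback novel $13.97: books, buyer-exempt → 0% → $0.00
Basic car wash $12.02: labor services, buyer-exempt → 0% → $0.00
Hard cider (6-pack) $15.03: alcohol → 10.5% → $1.58
Bottle of gin (750 mL) $36.99: alcohol → 10.5% → $3.88
Hardcover biography $32.01: books, buyer-exempt → 0% → $0.00
Total tax = $1.58 + $3.88 = $5.46

$5.46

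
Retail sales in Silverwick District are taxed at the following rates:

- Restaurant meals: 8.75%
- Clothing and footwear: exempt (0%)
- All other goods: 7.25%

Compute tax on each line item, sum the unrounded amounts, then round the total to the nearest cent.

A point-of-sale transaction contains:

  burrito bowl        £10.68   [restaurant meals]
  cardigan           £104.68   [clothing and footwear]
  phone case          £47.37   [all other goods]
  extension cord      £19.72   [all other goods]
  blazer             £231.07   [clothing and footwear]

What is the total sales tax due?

Burrito bowl £10.68: restaurant meals → 8.75% → £0.9345
Cardigan £104.68: clothing and footwear → 0% → £0.00
Phone case £47.37: all other goods → 7.25% → £3.434325
Extension cord £19.72: all other goods → 7.25% → £1.4297
Blazer £231.07: clothing and footwear → 0% → £0.00
Unrounded tax sum = £5.798525 → £5.80

£5.80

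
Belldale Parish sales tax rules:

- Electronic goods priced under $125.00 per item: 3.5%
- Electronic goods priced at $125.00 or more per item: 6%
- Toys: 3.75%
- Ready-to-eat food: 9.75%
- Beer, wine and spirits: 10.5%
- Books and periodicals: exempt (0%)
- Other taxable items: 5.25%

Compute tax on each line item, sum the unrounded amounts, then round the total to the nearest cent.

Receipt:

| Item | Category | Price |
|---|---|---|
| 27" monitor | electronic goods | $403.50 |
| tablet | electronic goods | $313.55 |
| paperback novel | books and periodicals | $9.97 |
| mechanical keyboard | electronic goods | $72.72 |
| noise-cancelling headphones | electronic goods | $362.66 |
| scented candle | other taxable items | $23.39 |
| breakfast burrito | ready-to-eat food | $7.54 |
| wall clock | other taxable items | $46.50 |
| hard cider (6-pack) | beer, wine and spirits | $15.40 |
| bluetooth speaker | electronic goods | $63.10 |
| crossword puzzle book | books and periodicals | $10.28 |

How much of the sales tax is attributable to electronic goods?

$69.54

27" monitor $403.50: electronic goods, $125.00 or more → 6% → $24.21
Tablet $313.55: electronic goods, $125.00 or more → 6% → $18.813
Mechanical keyboard $72.72: electronic goods, under $125.00 → 3.5% → $2.5452
Noise-cancelling headphones $362.66: electronic goods, $125.00 or more → 6% → $21.7596
Bluetooth speaker $63.10: electronic goods, under $125.00 → 3.5% → $2.2085
Tax on electronic goods: unrounded sum = $69.5363 → $69.54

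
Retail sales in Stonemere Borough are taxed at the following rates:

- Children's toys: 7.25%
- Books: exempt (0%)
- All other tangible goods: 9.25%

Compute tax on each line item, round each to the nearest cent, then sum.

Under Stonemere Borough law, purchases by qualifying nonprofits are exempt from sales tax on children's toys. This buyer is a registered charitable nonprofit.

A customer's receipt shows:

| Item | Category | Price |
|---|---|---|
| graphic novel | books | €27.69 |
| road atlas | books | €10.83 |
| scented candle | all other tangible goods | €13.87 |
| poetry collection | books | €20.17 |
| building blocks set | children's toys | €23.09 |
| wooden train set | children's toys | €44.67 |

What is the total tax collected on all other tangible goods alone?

Scented candle €13.87: all other tangible goods → 9.25% → €1.28
Tax on all other tangible goods = €1.28

€1.28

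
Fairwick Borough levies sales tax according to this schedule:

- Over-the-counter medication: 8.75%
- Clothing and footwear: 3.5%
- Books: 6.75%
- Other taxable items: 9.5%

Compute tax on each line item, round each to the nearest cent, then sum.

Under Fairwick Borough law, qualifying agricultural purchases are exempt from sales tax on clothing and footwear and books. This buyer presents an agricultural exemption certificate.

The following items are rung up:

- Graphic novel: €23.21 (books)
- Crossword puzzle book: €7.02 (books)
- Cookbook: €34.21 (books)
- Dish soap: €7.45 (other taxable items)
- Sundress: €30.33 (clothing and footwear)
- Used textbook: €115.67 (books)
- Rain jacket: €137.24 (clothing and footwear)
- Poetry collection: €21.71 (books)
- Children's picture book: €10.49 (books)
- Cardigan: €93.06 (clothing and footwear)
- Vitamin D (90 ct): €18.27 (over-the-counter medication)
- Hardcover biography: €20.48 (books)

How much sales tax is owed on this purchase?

Graphic novel €23.21: books, buyer-exempt → 0% → €0.00
Crossword puzzle book €7.02: books, buyer-exempt → 0% → €0.00
Cookbook €34.21: books, buyer-exempt → 0% → €0.00
Dish soap €7.45: other taxable items → 9.5% → €0.71
Sundress €30.33: clothing and footwear, buyer-exempt → 0% → €0.00
Used textbook €115.67: books, buyer-exempt → 0% → €0.00
Rain jacket €137.24: clothing and footwear, buyer-exempt → 0% → €0.00
Poetry collection €21.71: books, buyer-exempt → 0% → €0.00
Children's picture book €10.49: books, buyer-exempt → 0% → €0.00
Cardigan €93.06: clothing and footwear, buyer-exempt → 0% → €0.00
Vitamin D (90 ct) €18.27: over-the-counter medication → 8.75% → €1.60
Hardcover biography €20.48: books, buyer-exempt → 0% → €0.00
Total tax = €0.71 + €1.60 = €2.31

€2.31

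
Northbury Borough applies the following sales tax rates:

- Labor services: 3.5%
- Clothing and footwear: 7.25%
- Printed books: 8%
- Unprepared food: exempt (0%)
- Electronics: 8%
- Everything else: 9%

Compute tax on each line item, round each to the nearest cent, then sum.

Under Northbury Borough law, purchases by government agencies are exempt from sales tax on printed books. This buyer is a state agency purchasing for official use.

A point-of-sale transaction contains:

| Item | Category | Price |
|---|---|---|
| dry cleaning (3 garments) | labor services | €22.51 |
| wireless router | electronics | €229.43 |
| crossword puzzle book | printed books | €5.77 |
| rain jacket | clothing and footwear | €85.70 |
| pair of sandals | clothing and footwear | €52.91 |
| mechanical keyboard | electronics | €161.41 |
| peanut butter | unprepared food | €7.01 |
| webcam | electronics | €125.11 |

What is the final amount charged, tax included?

Dry cleaning (3 garments) €22.51: labor services → 3.5% → €0.79
Wireless router €229.43: electronics → 8% → €18.35
Crossword puzzle book €5.77: printed books, buyer-exempt → 0% → €0.00
Rain jacket €85.70: clothing and footwear → 7.25% → €6.21
Pair of sandals €52.91: clothing and footwear → 7.25% → €3.84
Mechanical keyboard €161.41: electronics → 8% → €12.91
Peanut butter €7.01: unprepared food → 0% → €0.00
Webcam €125.11: electronics → 8% → €10.01
Subtotal = €689.85; tax = €52.11; total due = €741.96

€741.96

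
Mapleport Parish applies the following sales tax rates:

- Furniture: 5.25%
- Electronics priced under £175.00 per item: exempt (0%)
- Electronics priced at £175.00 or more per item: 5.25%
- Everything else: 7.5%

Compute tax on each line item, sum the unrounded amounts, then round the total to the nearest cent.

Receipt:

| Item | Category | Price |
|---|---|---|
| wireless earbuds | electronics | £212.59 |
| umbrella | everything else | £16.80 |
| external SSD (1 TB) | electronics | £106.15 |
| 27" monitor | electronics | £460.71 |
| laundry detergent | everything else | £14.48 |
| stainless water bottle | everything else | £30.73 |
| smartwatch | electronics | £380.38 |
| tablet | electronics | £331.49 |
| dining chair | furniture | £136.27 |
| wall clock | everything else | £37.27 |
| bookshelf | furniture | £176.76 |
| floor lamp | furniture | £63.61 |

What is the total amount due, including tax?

£2067.18

Wireless earbuds £212.59: electronics, £175.00 or more → 5.25% → £11.160975
Umbrella £16.80: everything else → 7.5% → £1.26
External SSD (1 TB) £106.15: electronics, under £175.00 → 0% → £0.00
27" monitor £460.71: electronics, £175.00 or more → 5.25% → £24.187275
Laundry detergent £14.48: everything else → 7.5% → £1.086
Stainless water bottle £30.73: everything else → 7.5% → £2.30475
Smartwatch £380.38: electronics, £175.00 or more → 5.25% → £19.96995
Tablet £331.49: electronics, £175.00 or more → 5.25% → £17.403225
Dining chair £136.27: furniture → 5.25% → £7.154175
Wall clock £37.27: everything else → 7.5% → £2.79525
Bookshelf £176.76: furniture → 5.25% → £9.2799
Floor lamp £63.61: furniture → 5.25% → £3.339525
Subtotal = £1967.24; unrounded tax = £99.941025 → £99.94; total due = £2067.18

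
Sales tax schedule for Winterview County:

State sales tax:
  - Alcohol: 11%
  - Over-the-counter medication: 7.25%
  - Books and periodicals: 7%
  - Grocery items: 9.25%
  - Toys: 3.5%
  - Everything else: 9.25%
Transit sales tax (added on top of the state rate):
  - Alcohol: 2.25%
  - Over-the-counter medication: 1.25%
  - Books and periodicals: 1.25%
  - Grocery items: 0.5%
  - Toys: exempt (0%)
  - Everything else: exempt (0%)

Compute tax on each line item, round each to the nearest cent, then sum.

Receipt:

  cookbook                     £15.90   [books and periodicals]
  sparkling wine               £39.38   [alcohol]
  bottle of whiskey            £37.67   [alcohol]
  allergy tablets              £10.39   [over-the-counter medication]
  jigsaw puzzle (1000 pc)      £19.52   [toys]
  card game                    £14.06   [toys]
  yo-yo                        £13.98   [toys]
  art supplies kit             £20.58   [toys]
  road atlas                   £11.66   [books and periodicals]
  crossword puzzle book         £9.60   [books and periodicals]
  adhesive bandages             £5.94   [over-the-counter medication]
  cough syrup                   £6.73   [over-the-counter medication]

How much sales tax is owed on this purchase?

Cookbook £15.90: books and periodicals → 7% + 1.25% transit = 8.25% → £1.31
Sparkling wine £39.38: alcohol → 11% + 2.25% transit = 13.25% → £5.22
Bottle of whiskey £37.67: alcohol → 11% + 2.25% transit = 13.25% → £4.99
Allergy tablets £10.39: over-the-counter medication → 7.25% + 1.25% transit = 8.5% → £0.88
Jigsaw puzzle (1000 pc) £19.52: toys → 3.5% + 0% transit = 3.5% → £0.68
Card game £14.06: toys → 3.5% + 0% transit = 3.5% → £0.49
Yo-yo £13.98: toys → 3.5% + 0% transit = 3.5% → £0.49
Art supplies kit £20.58: toys → 3.5% + 0% transit = 3.5% → £0.72
Road atlas £11.66: books and periodicals → 7% + 1.25% transit = 8.25% → £0.96
Crossword puzzle book £9.60: books and periodicals → 7% + 1.25% transit = 8.25% → £0.79
Adhesive bandages £5.94: over-the-counter medication → 7.25% + 1.25% transit = 8.5% → £0.50
Cough syrup £6.73: over-the-counter medication → 7.25% + 1.25% transit = 8.5% → £0.57
Total tax = £1.31 + £5.22 + £4.99 + £0.88 + £0.68 + £0.49 + £0.49 + £0.72 + £0.96 + £0.79 + £0.50 + £0.57 = £17.60

£17.60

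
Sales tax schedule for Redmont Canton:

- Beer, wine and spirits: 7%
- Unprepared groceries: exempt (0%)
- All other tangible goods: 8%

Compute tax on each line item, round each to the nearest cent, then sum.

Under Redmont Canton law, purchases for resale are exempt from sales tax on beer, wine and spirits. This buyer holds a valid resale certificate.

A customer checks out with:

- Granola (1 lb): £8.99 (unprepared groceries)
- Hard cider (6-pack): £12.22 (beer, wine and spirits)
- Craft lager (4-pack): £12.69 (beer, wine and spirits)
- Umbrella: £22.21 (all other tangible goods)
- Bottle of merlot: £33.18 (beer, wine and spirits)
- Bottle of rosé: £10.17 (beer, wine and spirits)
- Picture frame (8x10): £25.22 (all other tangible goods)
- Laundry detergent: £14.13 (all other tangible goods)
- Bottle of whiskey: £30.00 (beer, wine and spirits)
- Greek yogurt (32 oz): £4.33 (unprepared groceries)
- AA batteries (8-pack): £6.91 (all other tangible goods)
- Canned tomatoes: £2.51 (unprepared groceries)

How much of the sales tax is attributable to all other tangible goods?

Umbrella £22.21: all other tangible goods → 8% → £1.78
Picture frame (8x10) £25.22: all other tangible goods → 8% → £2.02
Laundry detergent £14.13: all other tangible goods → 8% → £1.13
AA batteries (8-pack) £6.91: all other tangible goods → 8% → £0.55
Tax on all other tangible goods = £1.78 + £2.02 + £1.13 + £0.55 = £5.48

£5.48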